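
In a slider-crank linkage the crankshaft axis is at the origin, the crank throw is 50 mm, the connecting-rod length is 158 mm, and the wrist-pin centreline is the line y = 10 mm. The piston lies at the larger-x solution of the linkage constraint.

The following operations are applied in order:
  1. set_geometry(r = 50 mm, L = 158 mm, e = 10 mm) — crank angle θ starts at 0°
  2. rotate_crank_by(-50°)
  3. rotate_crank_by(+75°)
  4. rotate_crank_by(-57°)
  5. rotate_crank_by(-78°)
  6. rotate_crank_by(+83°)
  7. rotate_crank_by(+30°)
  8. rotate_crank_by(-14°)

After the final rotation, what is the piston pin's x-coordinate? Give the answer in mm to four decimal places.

set_geometry: r = 50 mm, L = 158 mm, e = 10 mm; θ ← 0°
rotate_crank_by(-50°): θ ← 0° -50° = -50°
rotate_crank_by(+75°): θ ← -50° +75° = 25°
rotate_crank_by(-57°): θ ← 25° -57° = -32°
rotate_crank_by(-78°): θ ← -32° -78° = -110°
rotate_crank_by(+83°): θ ← -110° +83° = -27°
rotate_crank_by(+30°): θ ← -27° +30° = 3°
rotate_crank_by(-14°): θ ← 3° -14° = -11°
crank pin P = (r cos θ, r sin θ) = (49.081359, -9.540450)
h = r sin θ − e = -9.540450 − 10 = -19.540450
x = r cos θ + √(L² − h²) = 49.081359 + √(24964.0 − 381.8292) = 49.081359 + 156.787024 = 205.868383

205.8684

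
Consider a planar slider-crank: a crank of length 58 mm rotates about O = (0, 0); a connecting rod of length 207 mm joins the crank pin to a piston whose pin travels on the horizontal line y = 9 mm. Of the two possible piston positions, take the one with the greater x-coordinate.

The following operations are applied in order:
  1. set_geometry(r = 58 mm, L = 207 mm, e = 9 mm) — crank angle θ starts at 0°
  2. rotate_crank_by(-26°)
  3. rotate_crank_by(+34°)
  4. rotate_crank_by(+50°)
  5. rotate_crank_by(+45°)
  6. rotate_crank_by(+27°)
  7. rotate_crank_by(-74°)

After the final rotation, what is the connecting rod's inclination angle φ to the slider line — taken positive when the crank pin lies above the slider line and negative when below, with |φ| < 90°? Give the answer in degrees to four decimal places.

set_geometry: r = 58 mm, L = 207 mm, e = 9 mm; θ ← 0°
rotate_crank_by(-26°): θ ← 0° -26° = -26°
rotate_crank_by(+34°): θ ← -26° +34° = 8°
rotate_crank_by(+50°): θ ← 8° +50° = 58°
rotate_crank_by(+45°): θ ← 58° +45° = 103°
rotate_crank_by(+27°): θ ← 103° +27° = 130°
rotate_crank_by(-74°): θ ← 130° -74° = 56°
crank pin P = (r cos θ, r sin θ) = (32.433188, 48.084179)
h = r sin θ − e = 48.084179 − 9 = 39.084179
sin φ = h / L = 39.084179 / 207 = 0.18881246
φ = arcsin(0.18881246) = 10.883489°

10.8835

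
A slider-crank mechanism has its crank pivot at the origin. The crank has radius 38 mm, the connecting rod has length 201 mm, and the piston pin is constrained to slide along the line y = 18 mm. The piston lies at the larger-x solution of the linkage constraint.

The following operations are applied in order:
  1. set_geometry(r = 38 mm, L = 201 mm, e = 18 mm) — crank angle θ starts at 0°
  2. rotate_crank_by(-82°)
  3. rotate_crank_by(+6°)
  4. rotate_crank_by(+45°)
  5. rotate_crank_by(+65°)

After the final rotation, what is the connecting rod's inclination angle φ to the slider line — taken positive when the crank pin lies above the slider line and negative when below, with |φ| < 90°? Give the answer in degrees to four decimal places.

0.9263

set_geometry: r = 38 mm, L = 201 mm, e = 18 mm; θ ← 0°
rotate_crank_by(-82°): θ ← 0° -82° = -82°
rotate_crank_by(+6°): θ ← -82° +6° = -76°
rotate_crank_by(+45°): θ ← -76° +45° = -31°
rotate_crank_by(+65°): θ ← -31° +65° = 34°
crank pin P = (r cos θ, r sin θ) = (31.503428, 21.249330)
h = r sin θ − e = 21.249330 − 18 = 3.249330
sin φ = h / L = 3.249330 / 201 = 0.01616582
φ = arcsin(0.01616582) = 0.926274°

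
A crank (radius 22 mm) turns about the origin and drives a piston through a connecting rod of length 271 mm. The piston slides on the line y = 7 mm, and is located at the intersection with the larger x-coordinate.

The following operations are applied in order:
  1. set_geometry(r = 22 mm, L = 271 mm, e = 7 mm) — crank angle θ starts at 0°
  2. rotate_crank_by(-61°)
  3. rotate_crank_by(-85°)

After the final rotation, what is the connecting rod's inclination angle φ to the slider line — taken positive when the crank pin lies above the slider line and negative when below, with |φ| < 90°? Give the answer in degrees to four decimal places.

set_geometry: r = 22 mm, L = 271 mm, e = 7 mm; θ ← 0°
rotate_crank_by(-61°): θ ← 0° -61° = -61°
rotate_crank_by(-85°): θ ← -61° -85° = -146°
crank pin P = (r cos θ, r sin θ) = (-18.238827, -12.302244)
h = r sin θ − e = -12.302244 − 7 = -19.302244
sin φ = h / L = -19.302244 / 271 = -0.07122599
φ = arcsin(-0.07122599) = -4.084407°

-4.0844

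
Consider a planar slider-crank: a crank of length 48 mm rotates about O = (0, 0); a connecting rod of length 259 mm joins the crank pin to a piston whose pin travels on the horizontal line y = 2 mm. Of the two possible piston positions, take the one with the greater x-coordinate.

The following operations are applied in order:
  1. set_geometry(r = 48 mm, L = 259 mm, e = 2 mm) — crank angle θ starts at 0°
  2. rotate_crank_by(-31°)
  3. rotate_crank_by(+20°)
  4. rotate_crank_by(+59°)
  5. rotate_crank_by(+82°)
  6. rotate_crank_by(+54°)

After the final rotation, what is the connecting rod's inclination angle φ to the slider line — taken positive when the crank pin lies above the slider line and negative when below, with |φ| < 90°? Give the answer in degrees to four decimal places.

set_geometry: r = 48 mm, L = 259 mm, e = 2 mm; θ ← 0°
rotate_crank_by(-31°): θ ← 0° -31° = -31°
rotate_crank_by(+20°): θ ← -31° +20° = -11°
rotate_crank_by(+59°): θ ← -11° +59° = 48°
rotate_crank_by(+82°): θ ← 48° +82° = 130°
rotate_crank_by(+54°): θ ← 130° +54° = 184°
crank pin P = (r cos θ, r sin θ) = (-47.883074, -3.348311)
h = r sin θ − e = -3.348311 − 2 = -5.348311
sin φ = h / L = -5.348311 / 259 = -0.02064985
φ = arcsin(-0.02064985) = -1.183233°

-1.1832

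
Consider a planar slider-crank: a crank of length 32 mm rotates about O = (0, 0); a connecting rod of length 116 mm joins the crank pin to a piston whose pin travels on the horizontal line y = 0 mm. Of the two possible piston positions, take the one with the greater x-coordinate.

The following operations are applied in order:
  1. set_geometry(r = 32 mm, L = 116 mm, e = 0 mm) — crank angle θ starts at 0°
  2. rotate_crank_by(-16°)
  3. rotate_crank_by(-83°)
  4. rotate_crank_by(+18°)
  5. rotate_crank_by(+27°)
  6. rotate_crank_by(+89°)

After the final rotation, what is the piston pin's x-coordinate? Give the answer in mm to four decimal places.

set_geometry: r = 32 mm, L = 116 mm, e = 0 mm; θ ← 0°
rotate_crank_by(-16°): θ ← 0° -16° = -16°
rotate_crank_by(-83°): θ ← -16° -83° = -99°
rotate_crank_by(+18°): θ ← -99° +18° = -81°
rotate_crank_by(+27°): θ ← -81° +27° = -54°
rotate_crank_by(+89°): θ ← -54° +89° = 35°
crank pin P = (r cos θ, r sin θ) = (26.212865, 18.354446)
h = r sin θ − e = 18.354446 − 0 = 18.354446
x = r cos θ + √(L² − h²) = 26.212865 + √(13456.0 − 336.8857) = 26.212865 + 114.538702 = 140.751568

140.7516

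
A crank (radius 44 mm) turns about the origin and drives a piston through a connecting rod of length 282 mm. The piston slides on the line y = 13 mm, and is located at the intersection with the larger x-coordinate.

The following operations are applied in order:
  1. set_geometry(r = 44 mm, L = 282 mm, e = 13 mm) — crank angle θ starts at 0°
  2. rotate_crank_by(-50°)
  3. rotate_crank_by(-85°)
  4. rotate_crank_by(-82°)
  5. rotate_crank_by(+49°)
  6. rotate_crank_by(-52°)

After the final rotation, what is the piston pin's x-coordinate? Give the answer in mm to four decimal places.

247.8796

set_geometry: r = 44 mm, L = 282 mm, e = 13 mm; θ ← 0°
rotate_crank_by(-50°): θ ← 0° -50° = -50°
rotate_crank_by(-85°): θ ← -50° -85° = -135°
rotate_crank_by(-82°): θ ← -135° -82° = -217°
rotate_crank_by(+49°): θ ← -217° +49° = -168°
rotate_crank_by(-52°): θ ← -168° -52° = -220°
crank pin P = (r cos θ, r sin θ) = (-33.705955, 28.282655)
h = r sin θ − e = 28.282655 − 13 = 15.282655
x = r cos θ + √(L² − h²) = -33.705955 + √(79524.0 − 233.5595) = -33.705955 + 281.585583 = 247.879627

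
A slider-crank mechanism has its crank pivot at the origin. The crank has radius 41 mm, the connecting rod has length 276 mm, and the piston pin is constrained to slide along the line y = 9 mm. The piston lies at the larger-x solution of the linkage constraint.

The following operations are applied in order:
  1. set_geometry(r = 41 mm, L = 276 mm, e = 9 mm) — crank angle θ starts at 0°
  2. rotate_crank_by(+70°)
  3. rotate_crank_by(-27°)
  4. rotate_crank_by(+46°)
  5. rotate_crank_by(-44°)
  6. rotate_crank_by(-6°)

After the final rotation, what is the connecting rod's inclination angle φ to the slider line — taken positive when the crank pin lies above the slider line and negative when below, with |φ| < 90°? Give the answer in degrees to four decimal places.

set_geometry: r = 41 mm, L = 276 mm, e = 9 mm; θ ← 0°
rotate_crank_by(+70°): θ ← 0° +70° = 70°
rotate_crank_by(-27°): θ ← 70° -27° = 43°
rotate_crank_by(+46°): θ ← 43° +46° = 89°
rotate_crank_by(-44°): θ ← 89° -44° = 45°
rotate_crank_by(-6°): θ ← 45° -6° = 39°
crank pin P = (r cos θ, r sin θ) = (31.862984, 25.802136)
h = r sin θ − e = 25.802136 − 9 = 16.802136
sin φ = h / L = 16.802136 / 276 = 0.06087730
φ = arcsin(0.06087730) = 3.490171°

3.4902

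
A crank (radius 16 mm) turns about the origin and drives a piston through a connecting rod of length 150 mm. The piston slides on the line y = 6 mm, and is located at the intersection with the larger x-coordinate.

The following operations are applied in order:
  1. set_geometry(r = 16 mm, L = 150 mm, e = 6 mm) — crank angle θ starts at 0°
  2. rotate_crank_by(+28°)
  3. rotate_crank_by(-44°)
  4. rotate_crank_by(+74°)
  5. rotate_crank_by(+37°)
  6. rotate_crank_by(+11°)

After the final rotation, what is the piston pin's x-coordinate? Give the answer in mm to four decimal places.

set_geometry: r = 16 mm, L = 150 mm, e = 6 mm; θ ← 0°
rotate_crank_by(+28°): θ ← 0° +28° = 28°
rotate_crank_by(-44°): θ ← 28° -44° = -16°
rotate_crank_by(+74°): θ ← -16° +74° = 58°
rotate_crank_by(+37°): θ ← 58° +37° = 95°
rotate_crank_by(+11°): θ ← 95° +11° = 106°
crank pin P = (r cos θ, r sin θ) = (-4.410198, 15.380187)
h = r sin θ − e = 15.380187 − 6 = 9.380187
x = r cos θ + √(L² − h²) = -4.410198 + √(22500.0 − 87.9879) = -4.410198 + 149.706420 = 145.296222

145.2962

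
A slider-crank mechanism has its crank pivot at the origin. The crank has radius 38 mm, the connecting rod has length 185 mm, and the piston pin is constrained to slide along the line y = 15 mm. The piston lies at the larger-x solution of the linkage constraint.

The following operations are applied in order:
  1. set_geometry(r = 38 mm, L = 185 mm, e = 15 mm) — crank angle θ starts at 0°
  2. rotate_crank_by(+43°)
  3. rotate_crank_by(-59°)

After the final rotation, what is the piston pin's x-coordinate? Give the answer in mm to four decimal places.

219.7657

set_geometry: r = 38 mm, L = 185 mm, e = 15 mm; θ ← 0°
rotate_crank_by(+43°): θ ← 0° +43° = 43°
rotate_crank_by(-59°): θ ← 43° -59° = -16°
crank pin P = (r cos θ, r sin θ) = (36.527944, -10.474220)
h = r sin θ − e = -10.474220 − 15 = -25.474220
x = r cos θ + √(L² − h²) = 36.527944 + √(34225.0 − 648.9359) = 36.527944 + 183.237726 = 219.765670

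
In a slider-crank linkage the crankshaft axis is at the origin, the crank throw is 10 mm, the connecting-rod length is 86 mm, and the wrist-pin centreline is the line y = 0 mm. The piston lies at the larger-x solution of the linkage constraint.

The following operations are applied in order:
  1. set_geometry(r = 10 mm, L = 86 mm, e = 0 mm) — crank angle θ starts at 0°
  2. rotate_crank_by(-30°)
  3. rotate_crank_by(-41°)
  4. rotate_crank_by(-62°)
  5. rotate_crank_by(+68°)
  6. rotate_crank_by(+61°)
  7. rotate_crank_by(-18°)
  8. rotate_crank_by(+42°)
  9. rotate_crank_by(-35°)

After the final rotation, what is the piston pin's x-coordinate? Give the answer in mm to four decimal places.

set_geometry: r = 10 mm, L = 86 mm, e = 0 mm; θ ← 0°
rotate_crank_by(-30°): θ ← 0° -30° = -30°
rotate_crank_by(-41°): θ ← -30° -41° = -71°
rotate_crank_by(-62°): θ ← -71° -62° = -133°
rotate_crank_by(+68°): θ ← -133° +68° = -65°
rotate_crank_by(+61°): θ ← -65° +61° = -4°
rotate_crank_by(-18°): θ ← -4° -18° = -22°
rotate_crank_by(+42°): θ ← -22° +42° = 20°
rotate_crank_by(-35°): θ ← 20° -35° = -15°
crank pin P = (r cos θ, r sin θ) = (9.659258, -2.588190)
h = r sin θ − e = -2.588190 − 0 = -2.588190
x = r cos θ + √(L² − h²) = 9.659258 + √(7396.0 − 6.6987) = 9.659258 + 85.961045 = 95.620303

95.6203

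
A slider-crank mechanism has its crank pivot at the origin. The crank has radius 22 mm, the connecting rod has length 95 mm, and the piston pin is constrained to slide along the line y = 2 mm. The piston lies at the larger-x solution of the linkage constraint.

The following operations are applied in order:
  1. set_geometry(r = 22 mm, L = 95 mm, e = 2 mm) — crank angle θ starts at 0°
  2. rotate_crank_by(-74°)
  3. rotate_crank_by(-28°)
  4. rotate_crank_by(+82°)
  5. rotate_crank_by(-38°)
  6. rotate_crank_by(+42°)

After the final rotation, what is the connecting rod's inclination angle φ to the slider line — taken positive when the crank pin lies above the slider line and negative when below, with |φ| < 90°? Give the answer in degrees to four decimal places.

-4.8694

set_geometry: r = 22 mm, L = 95 mm, e = 2 mm; θ ← 0°
rotate_crank_by(-74°): θ ← 0° -74° = -74°
rotate_crank_by(-28°): θ ← -74° -28° = -102°
rotate_crank_by(+82°): θ ← -102° +82° = -20°
rotate_crank_by(-38°): θ ← -20° -38° = -58°
rotate_crank_by(+42°): θ ← -58° +42° = -16°
crank pin P = (r cos θ, r sin θ) = (21.147757, -6.064022)
h = r sin θ − e = -6.064022 − 2 = -8.064022
sin φ = h / L = -8.064022 / 95 = -0.08488444
φ = arcsin(-0.08488444) = -4.869380°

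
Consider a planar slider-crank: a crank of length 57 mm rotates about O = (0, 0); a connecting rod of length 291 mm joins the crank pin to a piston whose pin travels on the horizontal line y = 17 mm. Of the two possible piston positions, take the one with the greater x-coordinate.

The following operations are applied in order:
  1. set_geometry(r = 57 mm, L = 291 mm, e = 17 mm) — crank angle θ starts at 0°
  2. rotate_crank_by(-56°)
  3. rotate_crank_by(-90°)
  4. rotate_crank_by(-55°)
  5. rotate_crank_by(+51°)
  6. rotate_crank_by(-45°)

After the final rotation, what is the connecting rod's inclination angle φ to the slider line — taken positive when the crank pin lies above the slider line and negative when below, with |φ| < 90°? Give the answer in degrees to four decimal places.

-0.4425

set_geometry: r = 57 mm, L = 291 mm, e = 17 mm; θ ← 0°
rotate_crank_by(-56°): θ ← 0° -56° = -56°
rotate_crank_by(-90°): θ ← -56° -90° = -146°
rotate_crank_by(-55°): θ ← -146° -55° = -201°
rotate_crank_by(+51°): θ ← -201° +51° = -150°
rotate_crank_by(-45°): θ ← -150° -45° = -195°
crank pin P = (r cos θ, r sin θ) = (-55.057772, 14.752686)
h = r sin θ − e = 14.752686 − 17 = -2.247314
sin φ = h / L = -2.247314 / 291 = -0.00772273
φ = arcsin(-0.00772273) = -0.442484°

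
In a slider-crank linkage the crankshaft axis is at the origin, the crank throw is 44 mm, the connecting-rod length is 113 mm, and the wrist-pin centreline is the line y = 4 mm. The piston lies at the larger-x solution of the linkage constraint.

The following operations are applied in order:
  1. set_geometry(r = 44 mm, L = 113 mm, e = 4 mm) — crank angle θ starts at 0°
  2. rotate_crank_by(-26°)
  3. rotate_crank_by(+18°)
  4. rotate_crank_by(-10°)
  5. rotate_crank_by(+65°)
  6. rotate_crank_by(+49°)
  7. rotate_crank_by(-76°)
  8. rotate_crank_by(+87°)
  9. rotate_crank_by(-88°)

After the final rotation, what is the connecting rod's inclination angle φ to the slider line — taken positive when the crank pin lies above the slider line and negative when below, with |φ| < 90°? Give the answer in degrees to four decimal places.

set_geometry: r = 44 mm, L = 113 mm, e = 4 mm; θ ← 0°
rotate_crank_by(-26°): θ ← 0° -26° = -26°
rotate_crank_by(+18°): θ ← -26° +18° = -8°
rotate_crank_by(-10°): θ ← -8° -10° = -18°
rotate_crank_by(+65°): θ ← -18° +65° = 47°
rotate_crank_by(+49°): θ ← 47° +49° = 96°
rotate_crank_by(-76°): θ ← 96° -76° = 20°
rotate_crank_by(+87°): θ ← 20° +87° = 107°
rotate_crank_by(-88°): θ ← 107° -88° = 19°
crank pin P = (r cos θ, r sin θ) = (41.602817, 14.324999)
h = r sin θ − e = 14.324999 − 4 = 10.324999
sin φ = h / L = 10.324999 / 113 = 0.09137167
φ = arcsin(0.09137167) = 5.242523°

5.2425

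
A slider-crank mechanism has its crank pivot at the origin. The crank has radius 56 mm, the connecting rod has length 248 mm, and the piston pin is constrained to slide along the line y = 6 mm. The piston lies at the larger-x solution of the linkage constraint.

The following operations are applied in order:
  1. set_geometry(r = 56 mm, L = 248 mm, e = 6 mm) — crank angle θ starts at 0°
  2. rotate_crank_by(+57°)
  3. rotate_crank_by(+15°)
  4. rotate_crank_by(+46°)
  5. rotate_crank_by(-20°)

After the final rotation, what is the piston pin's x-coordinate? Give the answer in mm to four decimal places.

235.2252

set_geometry: r = 56 mm, L = 248 mm, e = 6 mm; θ ← 0°
rotate_crank_by(+57°): θ ← 0° +57° = 57°
rotate_crank_by(+15°): θ ← 57° +15° = 72°
rotate_crank_by(+46°): θ ← 72° +46° = 118°
rotate_crank_by(-20°): θ ← 118° -20° = 98°
crank pin P = (r cos θ, r sin θ) = (-7.793694, 55.455012)
h = r sin θ − e = 55.455012 − 6 = 49.455012
x = r cos θ + √(L² − h²) = -7.793694 + √(61504.0 − 2445.7982) = -7.793694 + 243.018933 = 235.225239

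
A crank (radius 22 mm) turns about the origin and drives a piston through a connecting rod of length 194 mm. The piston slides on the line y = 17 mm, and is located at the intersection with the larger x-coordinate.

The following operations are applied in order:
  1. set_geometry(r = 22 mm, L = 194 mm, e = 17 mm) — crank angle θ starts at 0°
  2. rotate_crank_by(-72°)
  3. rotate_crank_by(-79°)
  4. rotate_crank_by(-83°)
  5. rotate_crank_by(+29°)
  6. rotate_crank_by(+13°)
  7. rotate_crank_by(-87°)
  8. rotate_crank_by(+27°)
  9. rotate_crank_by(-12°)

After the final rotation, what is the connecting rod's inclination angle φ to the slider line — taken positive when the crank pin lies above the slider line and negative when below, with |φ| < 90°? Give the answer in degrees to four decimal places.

1.4413

set_geometry: r = 22 mm, L = 194 mm, e = 17 mm; θ ← 0°
rotate_crank_by(-72°): θ ← 0° -72° = -72°
rotate_crank_by(-79°): θ ← -72° -79° = -151°
rotate_crank_by(-83°): θ ← -151° -83° = -234°
rotate_crank_by(+29°): θ ← -234° +29° = -205°
rotate_crank_by(+13°): θ ← -205° +13° = -192°
rotate_crank_by(-87°): θ ← -192° -87° = -279°
rotate_crank_by(+27°): θ ← -279° +27° = -252°
rotate_crank_by(-12°): θ ← -252° -12° = -264°
crank pin P = (r cos θ, r sin θ) = (-2.299626, 21.879482)
h = r sin θ − e = 21.879482 − 17 = 4.879482
sin φ = h / L = 4.879482 / 194 = 0.02515197
φ = arcsin(0.02515197) = 1.441254°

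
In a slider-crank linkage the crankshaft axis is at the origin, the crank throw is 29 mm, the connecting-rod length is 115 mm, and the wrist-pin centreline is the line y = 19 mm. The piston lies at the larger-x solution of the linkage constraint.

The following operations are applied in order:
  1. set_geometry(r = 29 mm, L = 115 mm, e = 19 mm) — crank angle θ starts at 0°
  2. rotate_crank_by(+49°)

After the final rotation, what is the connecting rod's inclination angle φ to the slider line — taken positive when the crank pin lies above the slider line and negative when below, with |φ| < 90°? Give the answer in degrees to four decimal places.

set_geometry: r = 29 mm, L = 115 mm, e = 19 mm; θ ← 0°
rotate_crank_by(+49°): θ ← 0° +49° = 49°
crank pin P = (r cos θ, r sin θ) = (19.025712, 21.886578)
h = r sin θ − e = 21.886578 − 19 = 2.886578
sin φ = h / L = 2.886578 / 115 = 0.02510068
φ = arcsin(0.02510068) = 1.438314°

1.4383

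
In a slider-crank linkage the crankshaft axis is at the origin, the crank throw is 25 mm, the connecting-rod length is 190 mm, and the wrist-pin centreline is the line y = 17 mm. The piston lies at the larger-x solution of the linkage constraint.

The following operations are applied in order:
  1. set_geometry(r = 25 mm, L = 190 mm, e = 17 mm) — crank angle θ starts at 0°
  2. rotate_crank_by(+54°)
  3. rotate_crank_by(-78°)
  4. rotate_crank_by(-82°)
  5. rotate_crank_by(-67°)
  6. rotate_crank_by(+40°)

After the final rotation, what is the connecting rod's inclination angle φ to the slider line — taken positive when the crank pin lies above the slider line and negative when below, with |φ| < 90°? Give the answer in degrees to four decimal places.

-10.7022

set_geometry: r = 25 mm, L = 190 mm, e = 17 mm; θ ← 0°
rotate_crank_by(+54°): θ ← 0° +54° = 54°
rotate_crank_by(-78°): θ ← 54° -78° = -24°
rotate_crank_by(-82°): θ ← -24° -82° = -106°
rotate_crank_by(-67°): θ ← -106° -67° = -173°
rotate_crank_by(+40°): θ ← -173° +40° = -133°
crank pin P = (r cos θ, r sin θ) = (-17.049959, -18.283843)
h = r sin θ − e = -18.283843 − 17 = -35.283843
sin φ = h / L = -35.283843 / 190 = -0.18570443
φ = arcsin(-0.18570443) = -10.702205°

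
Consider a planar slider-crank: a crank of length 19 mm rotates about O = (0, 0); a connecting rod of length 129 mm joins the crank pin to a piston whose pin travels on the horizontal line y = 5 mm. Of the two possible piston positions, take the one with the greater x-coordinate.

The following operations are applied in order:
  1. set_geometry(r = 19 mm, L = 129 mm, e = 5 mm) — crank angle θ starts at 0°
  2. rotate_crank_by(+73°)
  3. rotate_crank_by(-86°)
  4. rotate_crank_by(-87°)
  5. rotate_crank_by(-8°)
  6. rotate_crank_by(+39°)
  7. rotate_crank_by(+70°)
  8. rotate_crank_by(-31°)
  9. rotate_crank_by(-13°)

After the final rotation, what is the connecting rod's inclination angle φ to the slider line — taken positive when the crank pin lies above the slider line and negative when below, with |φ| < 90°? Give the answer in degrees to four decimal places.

set_geometry: r = 19 mm, L = 129 mm, e = 5 mm; θ ← 0°
rotate_crank_by(+73°): θ ← 0° +73° = 73°
rotate_crank_by(-86°): θ ← 73° -86° = -13°
rotate_crank_by(-87°): θ ← -13° -87° = -100°
rotate_crank_by(-8°): θ ← -100° -8° = -108°
rotate_crank_by(+39°): θ ← -108° +39° = -69°
rotate_crank_by(+70°): θ ← -69° +70° = 1°
rotate_crank_by(-31°): θ ← 1° -31° = -30°
rotate_crank_by(-13°): θ ← -30° -13° = -43°
crank pin P = (r cos θ, r sin θ) = (13.895720, -12.957969)
h = r sin θ − e = -12.957969 − 5 = -17.957969
sin φ = h / L = -17.957969 / 129 = -0.13920906
φ = arcsin(-0.13920906) = -8.002081°

-8.0021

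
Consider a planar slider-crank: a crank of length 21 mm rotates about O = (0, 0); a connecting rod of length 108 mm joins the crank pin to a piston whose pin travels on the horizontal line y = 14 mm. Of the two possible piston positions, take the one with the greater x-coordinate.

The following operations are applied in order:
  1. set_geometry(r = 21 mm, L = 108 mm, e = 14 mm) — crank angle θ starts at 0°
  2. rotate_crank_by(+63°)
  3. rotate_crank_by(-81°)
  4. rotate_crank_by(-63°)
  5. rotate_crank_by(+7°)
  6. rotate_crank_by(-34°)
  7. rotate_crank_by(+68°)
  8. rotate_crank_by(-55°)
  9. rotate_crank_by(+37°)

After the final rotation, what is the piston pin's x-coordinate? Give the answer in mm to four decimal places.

set_geometry: r = 21 mm, L = 108 mm, e = 14 mm; θ ← 0°
rotate_crank_by(+63°): θ ← 0° +63° = 63°
rotate_crank_by(-81°): θ ← 63° -81° = -18°
rotate_crank_by(-63°): θ ← -18° -63° = -81°
rotate_crank_by(+7°): θ ← -81° +7° = -74°
rotate_crank_by(-34°): θ ← -74° -34° = -108°
rotate_crank_by(+68°): θ ← -108° +68° = -40°
rotate_crank_by(-55°): θ ← -40° -55° = -95°
rotate_crank_by(+37°): θ ← -95° +37° = -58°
crank pin P = (r cos θ, r sin θ) = (11.128305, -17.809010)
h = r sin θ − e = -17.809010 − 14 = -31.809010
x = r cos θ + √(L² − h²) = 11.128305 + √(11664.0 − 1011.8131) = 11.128305 + 103.209432 = 114.337737

114.3377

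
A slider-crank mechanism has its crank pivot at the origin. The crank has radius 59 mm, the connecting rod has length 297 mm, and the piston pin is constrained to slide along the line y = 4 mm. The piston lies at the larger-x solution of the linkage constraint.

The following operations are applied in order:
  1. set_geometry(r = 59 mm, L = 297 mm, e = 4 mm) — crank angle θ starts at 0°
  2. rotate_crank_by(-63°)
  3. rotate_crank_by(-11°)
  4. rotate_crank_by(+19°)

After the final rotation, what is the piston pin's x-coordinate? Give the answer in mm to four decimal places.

326.1945

set_geometry: r = 59 mm, L = 297 mm, e = 4 mm; θ ← 0°
rotate_crank_by(-63°): θ ← 0° -63° = -63°
rotate_crank_by(-11°): θ ← -63° -11° = -74°
rotate_crank_by(+19°): θ ← -74° +19° = -55°
crank pin P = (r cos θ, r sin θ) = (33.841010, -48.329971)
h = r sin θ − e = -48.329971 − 4 = -52.329971
x = r cos θ + √(L² − h²) = 33.841010 + √(88209.0 − 2738.4258) = 33.841010 + 292.353509 = 326.194519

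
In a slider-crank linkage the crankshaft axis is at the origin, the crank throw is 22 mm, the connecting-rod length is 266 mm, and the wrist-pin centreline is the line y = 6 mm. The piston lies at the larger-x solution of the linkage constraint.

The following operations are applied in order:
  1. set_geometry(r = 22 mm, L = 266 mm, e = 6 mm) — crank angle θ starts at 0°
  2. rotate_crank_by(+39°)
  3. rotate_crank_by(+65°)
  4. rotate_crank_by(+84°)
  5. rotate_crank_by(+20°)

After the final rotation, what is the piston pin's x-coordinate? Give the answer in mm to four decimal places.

set_geometry: r = 22 mm, L = 266 mm, e = 6 mm; θ ← 0°
rotate_crank_by(+39°): θ ← 0° +39° = 39°
rotate_crank_by(+65°): θ ← 39° +65° = 104°
rotate_crank_by(+84°): θ ← 104° +84° = 188°
rotate_crank_by(+20°): θ ← 188° +20° = 208°
crank pin P = (r cos θ, r sin θ) = (-19.424847, -10.328374)
h = r sin θ − e = -10.328374 − 6 = -16.328374
x = r cos θ + √(L² − h²) = -19.424847 + √(70756.0 − 266.6158) = -19.424847 + 265.498369 = 246.073522

246.0735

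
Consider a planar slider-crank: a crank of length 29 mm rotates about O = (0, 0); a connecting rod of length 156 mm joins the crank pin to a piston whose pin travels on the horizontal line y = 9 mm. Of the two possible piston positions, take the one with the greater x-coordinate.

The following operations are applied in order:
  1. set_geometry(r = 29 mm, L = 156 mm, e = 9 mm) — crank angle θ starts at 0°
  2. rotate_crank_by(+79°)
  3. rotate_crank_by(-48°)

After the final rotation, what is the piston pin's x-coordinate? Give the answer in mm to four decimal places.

set_geometry: r = 29 mm, L = 156 mm, e = 9 mm; θ ← 0°
rotate_crank_by(+79°): θ ← 0° +79° = 79°
rotate_crank_by(-48°): θ ← 79° -48° = 31°
crank pin P = (r cos θ, r sin θ) = (24.857852, 14.936104)
h = r sin θ − e = 14.936104 − 9 = 5.936104
x = r cos θ + √(L² − h²) = 24.857852 + √(24336.0 − 35.2373) = 24.857852 + 155.887019 = 180.744871

180.7449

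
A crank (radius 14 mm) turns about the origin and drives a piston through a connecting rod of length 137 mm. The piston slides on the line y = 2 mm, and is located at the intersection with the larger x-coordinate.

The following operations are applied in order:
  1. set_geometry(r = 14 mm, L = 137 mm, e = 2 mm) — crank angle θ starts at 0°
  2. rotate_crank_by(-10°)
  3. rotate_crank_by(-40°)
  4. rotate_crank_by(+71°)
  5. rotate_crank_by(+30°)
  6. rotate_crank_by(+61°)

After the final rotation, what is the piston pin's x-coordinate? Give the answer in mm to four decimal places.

set_geometry: r = 14 mm, L = 137 mm, e = 2 mm; θ ← 0°
rotate_crank_by(-10°): θ ← 0° -10° = -10°
rotate_crank_by(-40°): θ ← -10° -40° = -50°
rotate_crank_by(+71°): θ ← -50° +71° = 21°
rotate_crank_by(+30°): θ ← 21° +30° = 51°
rotate_crank_by(+61°): θ ← 51° +61° = 112°
crank pin P = (r cos θ, r sin θ) = (-5.244492, 12.980574)
h = r sin θ − e = 12.980574 − 2 = 10.980574
x = r cos θ + √(L² − h²) = -5.244492 + √(18769.0 − 120.5730) = -5.244492 + 136.559244 = 131.314751

131.3148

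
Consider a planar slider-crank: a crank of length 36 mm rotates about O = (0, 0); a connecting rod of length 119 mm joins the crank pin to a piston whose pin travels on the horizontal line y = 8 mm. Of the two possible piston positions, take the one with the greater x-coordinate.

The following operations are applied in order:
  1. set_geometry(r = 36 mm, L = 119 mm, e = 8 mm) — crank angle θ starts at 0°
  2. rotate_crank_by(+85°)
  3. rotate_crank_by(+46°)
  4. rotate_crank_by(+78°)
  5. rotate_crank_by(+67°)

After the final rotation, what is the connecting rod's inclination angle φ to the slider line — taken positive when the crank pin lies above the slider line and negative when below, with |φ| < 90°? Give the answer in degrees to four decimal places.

-21.5979

set_geometry: r = 36 mm, L = 119 mm, e = 8 mm; θ ← 0°
rotate_crank_by(+85°): θ ← 0° +85° = 85°
rotate_crank_by(+46°): θ ← 85° +46° = 131°
rotate_crank_by(+78°): θ ← 131° +78° = 209°
rotate_crank_by(+67°): θ ← 209° +67° = 276°
crank pin P = (r cos θ, r sin θ) = (3.763025, -35.802788)
h = r sin θ − e = -35.802788 − 8 = -43.802788
sin φ = h / L = -43.802788 / 119 = -0.36809066
φ = arcsin(-0.36809066) = -21.597911°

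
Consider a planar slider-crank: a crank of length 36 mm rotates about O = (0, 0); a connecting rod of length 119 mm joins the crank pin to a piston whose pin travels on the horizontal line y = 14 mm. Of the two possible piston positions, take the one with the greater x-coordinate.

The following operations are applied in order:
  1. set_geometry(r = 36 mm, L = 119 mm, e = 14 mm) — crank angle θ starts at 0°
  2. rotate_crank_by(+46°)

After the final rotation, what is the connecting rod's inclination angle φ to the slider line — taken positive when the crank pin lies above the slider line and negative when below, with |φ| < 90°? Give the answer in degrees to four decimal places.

set_geometry: r = 36 mm, L = 119 mm, e = 14 mm; θ ← 0°
rotate_crank_by(+46°): θ ← 0° +46° = 46°
crank pin P = (r cos θ, r sin θ) = (25.007701, 25.896233)
h = r sin θ − e = 25.896233 − 14 = 11.896233
sin φ = h / L = 11.896233 / 119 = 0.09996834
φ = arcsin(0.09996834) = 5.737348°

5.7373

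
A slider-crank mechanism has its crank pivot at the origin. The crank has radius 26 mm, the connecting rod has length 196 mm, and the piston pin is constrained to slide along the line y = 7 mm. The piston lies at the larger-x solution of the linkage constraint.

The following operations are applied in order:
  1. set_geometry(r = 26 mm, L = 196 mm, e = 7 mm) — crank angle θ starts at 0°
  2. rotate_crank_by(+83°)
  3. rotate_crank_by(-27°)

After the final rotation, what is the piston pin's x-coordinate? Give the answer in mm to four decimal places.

set_geometry: r = 26 mm, L = 196 mm, e = 7 mm; θ ← 0°
rotate_crank_by(+83°): θ ← 0° +83° = 83°
rotate_crank_by(-27°): θ ← 83° -27° = 56°
crank pin P = (r cos θ, r sin θ) = (14.539015, 21.554977)
h = r sin θ − e = 21.554977 − 7 = 14.554977
x = r cos θ + √(L² − h²) = 14.539015 + √(38416.0 − 211.8474) = 14.539015 + 195.458826 = 209.997841

209.9978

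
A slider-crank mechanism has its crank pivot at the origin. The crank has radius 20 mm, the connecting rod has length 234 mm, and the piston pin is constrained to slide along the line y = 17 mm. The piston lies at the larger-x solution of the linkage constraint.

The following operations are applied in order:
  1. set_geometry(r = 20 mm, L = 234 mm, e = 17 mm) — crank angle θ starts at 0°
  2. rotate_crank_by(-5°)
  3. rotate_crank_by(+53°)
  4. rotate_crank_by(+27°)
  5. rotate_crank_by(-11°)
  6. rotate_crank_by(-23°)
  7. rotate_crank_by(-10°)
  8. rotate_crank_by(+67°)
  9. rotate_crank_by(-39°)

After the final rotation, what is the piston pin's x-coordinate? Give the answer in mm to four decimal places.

set_geometry: r = 20 mm, L = 234 mm, e = 17 mm; θ ← 0°
rotate_crank_by(-5°): θ ← 0° -5° = -5°
rotate_crank_by(+53°): θ ← -5° +53° = 48°
rotate_crank_by(+27°): θ ← 48° +27° = 75°
rotate_crank_by(-11°): θ ← 75° -11° = 64°
rotate_crank_by(-23°): θ ← 64° -23° = 41°
rotate_crank_by(-10°): θ ← 41° -10° = 31°
rotate_crank_by(+67°): θ ← 31° +67° = 98°
rotate_crank_by(-39°): θ ← 98° -39° = 59°
crank pin P = (r cos θ, r sin θ) = (10.300761, 17.143346)
h = r sin θ − e = 17.143346 − 17 = 0.143346
x = r cos θ + √(L² − h²) = 10.300761 + √(54756.0 − 0.0205) = 10.300761 + 233.999956 = 244.300718

244.3007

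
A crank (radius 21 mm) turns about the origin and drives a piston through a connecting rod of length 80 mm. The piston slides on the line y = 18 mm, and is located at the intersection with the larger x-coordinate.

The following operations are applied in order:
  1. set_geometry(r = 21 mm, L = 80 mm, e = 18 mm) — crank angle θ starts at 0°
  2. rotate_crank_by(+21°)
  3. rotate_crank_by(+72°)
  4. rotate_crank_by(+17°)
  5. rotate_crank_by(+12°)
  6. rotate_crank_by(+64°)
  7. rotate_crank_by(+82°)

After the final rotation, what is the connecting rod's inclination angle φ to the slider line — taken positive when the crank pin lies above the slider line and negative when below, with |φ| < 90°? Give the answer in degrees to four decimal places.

-29.1659

set_geometry: r = 21 mm, L = 80 mm, e = 18 mm; θ ← 0°
rotate_crank_by(+21°): θ ← 0° +21° = 21°
rotate_crank_by(+72°): θ ← 21° +72° = 93°
rotate_crank_by(+17°): θ ← 93° +17° = 110°
rotate_crank_by(+12°): θ ← 110° +12° = 122°
rotate_crank_by(+64°): θ ← 122° +64° = 186°
rotate_crank_by(+82°): θ ← 186° +82° = 268°
crank pin P = (r cos θ, r sin θ) = (-0.732889, -20.987207)
h = r sin θ − e = -20.987207 − 18 = -38.987207
sin φ = h / L = -38.987207 / 80 = -0.48734009
φ = arcsin(-0.48734009) = -29.165903°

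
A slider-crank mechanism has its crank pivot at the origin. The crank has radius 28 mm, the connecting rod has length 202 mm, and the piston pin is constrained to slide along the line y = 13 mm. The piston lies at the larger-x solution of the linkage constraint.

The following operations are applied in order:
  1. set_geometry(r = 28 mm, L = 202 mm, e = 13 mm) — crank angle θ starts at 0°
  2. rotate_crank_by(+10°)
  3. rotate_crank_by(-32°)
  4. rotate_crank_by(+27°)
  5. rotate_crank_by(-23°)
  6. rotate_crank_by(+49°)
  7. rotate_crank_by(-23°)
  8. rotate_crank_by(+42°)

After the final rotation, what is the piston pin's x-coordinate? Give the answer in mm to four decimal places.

set_geometry: r = 28 mm, L = 202 mm, e = 13 mm; θ ← 0°
rotate_crank_by(+10°): θ ← 0° +10° = 10°
rotate_crank_by(-32°): θ ← 10° -32° = -22°
rotate_crank_by(+27°): θ ← -22° +27° = 5°
rotate_crank_by(-23°): θ ← 5° -23° = -18°
rotate_crank_by(+49°): θ ← -18° +49° = 31°
rotate_crank_by(-23°): θ ← 31° -23° = 8°
rotate_crank_by(+42°): θ ← 8° +42° = 50°
crank pin P = (r cos θ, r sin θ) = (17.998053, 21.449244)
h = r sin θ − e = 21.449244 − 13 = 8.449244
x = r cos θ + √(L² − h²) = 17.998053 + √(40804.0 − 71.3897) = 17.998053 + 201.823215 = 219.821268

219.8213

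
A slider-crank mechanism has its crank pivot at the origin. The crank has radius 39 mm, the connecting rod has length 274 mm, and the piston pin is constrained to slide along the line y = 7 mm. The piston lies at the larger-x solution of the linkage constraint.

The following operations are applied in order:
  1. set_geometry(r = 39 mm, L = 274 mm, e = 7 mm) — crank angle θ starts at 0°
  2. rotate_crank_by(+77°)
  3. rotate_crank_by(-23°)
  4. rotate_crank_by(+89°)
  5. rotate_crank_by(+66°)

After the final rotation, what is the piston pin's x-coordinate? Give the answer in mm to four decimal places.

set_geometry: r = 39 mm, L = 274 mm, e = 7 mm; θ ← 0°
rotate_crank_by(+77°): θ ← 0° +77° = 77°
rotate_crank_by(-23°): θ ← 77° -23° = 54°
rotate_crank_by(+89°): θ ← 54° +89° = 143°
rotate_crank_by(+66°): θ ← 143° +66° = 209°
crank pin P = (r cos θ, r sin θ) = (-34.110169, -18.907575)
h = r sin θ − e = -18.907575 − 7 = -25.907575
x = r cos θ + √(L² − h²) = -34.110169 + √(75076.0 − 671.2025) = -34.110169 + 272.772428 = 238.662260

238.6623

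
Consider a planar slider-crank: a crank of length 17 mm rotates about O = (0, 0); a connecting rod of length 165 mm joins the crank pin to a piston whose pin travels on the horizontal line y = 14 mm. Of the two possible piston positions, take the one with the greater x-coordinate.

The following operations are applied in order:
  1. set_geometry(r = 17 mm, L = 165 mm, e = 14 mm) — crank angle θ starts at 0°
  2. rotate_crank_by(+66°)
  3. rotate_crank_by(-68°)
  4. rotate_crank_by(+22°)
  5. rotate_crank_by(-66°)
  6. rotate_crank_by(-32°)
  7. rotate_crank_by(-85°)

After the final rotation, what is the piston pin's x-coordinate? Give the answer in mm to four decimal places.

set_geometry: r = 17 mm, L = 165 mm, e = 14 mm; θ ← 0°
rotate_crank_by(+66°): θ ← 0° +66° = 66°
rotate_crank_by(-68°): θ ← 66° -68° = -2°
rotate_crank_by(+22°): θ ← -2° +22° = 20°
rotate_crank_by(-66°): θ ← 20° -66° = -46°
rotate_crank_by(-32°): θ ← -46° -32° = -78°
rotate_crank_by(-85°): θ ← -78° -85° = -163°
crank pin P = (r cos θ, r sin θ) = (-16.257181, -4.970319)
h = r sin θ − e = -4.970319 − 14 = -18.970319
x = r cos θ + √(L² − h²) = -16.257181 + √(27225.0 − 359.8730) = -16.257181 + 163.905848 = 147.648667

147.6487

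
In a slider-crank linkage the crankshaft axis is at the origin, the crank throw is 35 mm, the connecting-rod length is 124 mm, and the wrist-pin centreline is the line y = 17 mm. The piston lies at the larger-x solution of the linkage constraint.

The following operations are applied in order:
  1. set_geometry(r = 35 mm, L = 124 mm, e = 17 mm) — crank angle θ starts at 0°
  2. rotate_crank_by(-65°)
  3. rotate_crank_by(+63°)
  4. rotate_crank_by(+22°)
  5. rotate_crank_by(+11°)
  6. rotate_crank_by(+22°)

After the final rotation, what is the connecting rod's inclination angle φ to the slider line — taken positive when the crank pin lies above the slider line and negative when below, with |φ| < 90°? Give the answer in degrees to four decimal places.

5.0672

set_geometry: r = 35 mm, L = 124 mm, e = 17 mm; θ ← 0°
rotate_crank_by(-65°): θ ← 0° -65° = -65°
rotate_crank_by(+63°): θ ← -65° +63° = -2°
rotate_crank_by(+22°): θ ← -2° +22° = 20°
rotate_crank_by(+11°): θ ← 20° +11° = 31°
rotate_crank_by(+22°): θ ← 31° +22° = 53°
crank pin P = (r cos θ, r sin θ) = (21.063526, 27.952243)
h = r sin θ − e = 27.952243 − 17 = 10.952243
sin φ = h / L = 10.952243 / 124 = 0.08832454
φ = arcsin(0.08832454) = 5.067226°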